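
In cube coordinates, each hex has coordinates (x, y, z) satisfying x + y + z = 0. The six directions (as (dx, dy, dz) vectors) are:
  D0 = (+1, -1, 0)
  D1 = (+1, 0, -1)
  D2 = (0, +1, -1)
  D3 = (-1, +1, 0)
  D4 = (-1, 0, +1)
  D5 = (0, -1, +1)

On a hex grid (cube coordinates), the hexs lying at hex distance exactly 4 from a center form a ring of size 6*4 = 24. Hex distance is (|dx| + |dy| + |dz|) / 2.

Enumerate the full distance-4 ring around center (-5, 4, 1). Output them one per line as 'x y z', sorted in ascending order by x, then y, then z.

Answer: -9 4 5
-9 5 4
-9 6 3
-9 7 2
-9 8 1
-8 3 5
-8 8 0
-7 2 5
-7 8 -1
-6 1 5
-6 8 -2
-5 0 5
-5 8 -3
-4 0 4
-4 7 -3
-3 0 3
-3 6 -3
-2 0 2
-2 5 -3
-1 0 1
-1 1 0
-1 2 -1
-1 3 -2
-1 4 -3

Derivation:
Walk ring at distance 4 from (-5, 4, 1):
Start at center + D4*4 = (-9, 4, 5)
  hex 0: (-9, 4, 5)
  hex 1: (-8, 3, 5)
  hex 2: (-7, 2, 5)
  hex 3: (-6, 1, 5)
  hex 4: (-5, 0, 5)
  hex 5: (-4, 0, 4)
  hex 6: (-3, 0, 3)
  hex 7: (-2, 0, 2)
  hex 8: (-1, 0, 1)
  hex 9: (-1, 1, 0)
  hex 10: (-1, 2, -1)
  hex 11: (-1, 3, -2)
  hex 12: (-1, 4, -3)
  hex 13: (-2, 5, -3)
  hex 14: (-3, 6, -3)
  hex 15: (-4, 7, -3)
  hex 16: (-5, 8, -3)
  hex 17: (-6, 8, -2)
  hex 18: (-7, 8, -1)
  hex 19: (-8, 8, 0)
  hex 20: (-9, 8, 1)
  hex 21: (-9, 7, 2)
  hex 22: (-9, 6, 3)
  hex 23: (-9, 5, 4)
Sorted: 24 hexes.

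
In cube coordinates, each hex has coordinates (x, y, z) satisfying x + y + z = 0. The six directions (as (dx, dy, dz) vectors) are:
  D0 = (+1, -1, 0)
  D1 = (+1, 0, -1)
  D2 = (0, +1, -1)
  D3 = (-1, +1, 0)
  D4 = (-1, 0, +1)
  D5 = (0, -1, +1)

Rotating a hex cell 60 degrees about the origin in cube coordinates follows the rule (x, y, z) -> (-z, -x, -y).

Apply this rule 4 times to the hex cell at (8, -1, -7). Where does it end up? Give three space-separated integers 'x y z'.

Start: (8, -1, -7)
Step 1: (8, -1, -7) -> (-(-7), -(8), -(-1)) = (7, -8, 1)
Step 2: (7, -8, 1) -> (-(1), -(7), -(-8)) = (-1, -7, 8)
Step 3: (-1, -7, 8) -> (-(8), -(-1), -(-7)) = (-8, 1, 7)
Step 4: (-8, 1, 7) -> (-(7), -(-8), -(1)) = (-7, 8, -1)

Answer: -7 8 -1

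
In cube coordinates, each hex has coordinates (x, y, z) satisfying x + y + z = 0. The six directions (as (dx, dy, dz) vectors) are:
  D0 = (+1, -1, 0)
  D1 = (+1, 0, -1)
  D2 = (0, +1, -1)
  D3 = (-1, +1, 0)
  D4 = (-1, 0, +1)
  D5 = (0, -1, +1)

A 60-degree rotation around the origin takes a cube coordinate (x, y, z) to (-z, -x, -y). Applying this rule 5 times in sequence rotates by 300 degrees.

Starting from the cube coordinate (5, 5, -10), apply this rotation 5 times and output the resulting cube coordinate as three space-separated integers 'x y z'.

Start: (5, 5, -10)
Step 1: (5, 5, -10) -> (-(-10), -(5), -(5)) = (10, -5, -5)
Step 2: (10, -5, -5) -> (-(-5), -(10), -(-5)) = (5, -10, 5)
Step 3: (5, -10, 5) -> (-(5), -(5), -(-10)) = (-5, -5, 10)
Step 4: (-5, -5, 10) -> (-(10), -(-5), -(-5)) = (-10, 5, 5)
Step 5: (-10, 5, 5) -> (-(5), -(-10), -(5)) = (-5, 10, -5)

Answer: -5 10 -5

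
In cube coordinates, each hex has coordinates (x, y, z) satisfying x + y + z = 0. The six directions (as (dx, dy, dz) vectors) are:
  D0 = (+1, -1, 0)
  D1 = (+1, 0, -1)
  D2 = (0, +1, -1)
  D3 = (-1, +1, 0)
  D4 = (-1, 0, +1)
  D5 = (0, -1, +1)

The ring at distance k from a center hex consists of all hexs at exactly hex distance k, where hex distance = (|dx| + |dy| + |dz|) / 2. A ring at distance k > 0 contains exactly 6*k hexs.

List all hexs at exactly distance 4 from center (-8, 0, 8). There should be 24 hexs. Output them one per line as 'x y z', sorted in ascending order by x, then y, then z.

Walk ring at distance 4 from (-8, 0, 8):
Start at center + D4*4 = (-12, 0, 12)
  hex 0: (-12, 0, 12)
  hex 1: (-11, -1, 12)
  hex 2: (-10, -2, 12)
  hex 3: (-9, -3, 12)
  hex 4: (-8, -4, 12)
  hex 5: (-7, -4, 11)
  hex 6: (-6, -4, 10)
  hex 7: (-5, -4, 9)
  hex 8: (-4, -4, 8)
  hex 9: (-4, -3, 7)
  hex 10: (-4, -2, 6)
  hex 11: (-4, -1, 5)
  hex 12: (-4, 0, 4)
  hex 13: (-5, 1, 4)
  hex 14: (-6, 2, 4)
  hex 15: (-7, 3, 4)
  hex 16: (-8, 4, 4)
  hex 17: (-9, 4, 5)
  hex 18: (-10, 4, 6)
  hex 19: (-11, 4, 7)
  hex 20: (-12, 4, 8)
  hex 21: (-12, 3, 9)
  hex 22: (-12, 2, 10)
  hex 23: (-12, 1, 11)
Sorted: 24 hexes.

Answer: -12 0 12
-12 1 11
-12 2 10
-12 3 9
-12 4 8
-11 -1 12
-11 4 7
-10 -2 12
-10 4 6
-9 -3 12
-9 4 5
-8 -4 12
-8 4 4
-7 -4 11
-7 3 4
-6 -4 10
-6 2 4
-5 -4 9
-5 1 4
-4 -4 8
-4 -3 7
-4 -2 6
-4 -1 5
-4 0 4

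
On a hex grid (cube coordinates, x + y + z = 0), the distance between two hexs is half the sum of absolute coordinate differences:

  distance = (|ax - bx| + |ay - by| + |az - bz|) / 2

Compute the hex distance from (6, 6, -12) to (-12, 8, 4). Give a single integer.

Answer: 18

Derivation:
|ax - bx| = |6 - (-12)| = 18
|ay - by| = |6 - 8| = 2
|az - bz| = |-12 - 4| = 16
distance = (18 + 2 + 16) / 2 = 36 / 2 = 18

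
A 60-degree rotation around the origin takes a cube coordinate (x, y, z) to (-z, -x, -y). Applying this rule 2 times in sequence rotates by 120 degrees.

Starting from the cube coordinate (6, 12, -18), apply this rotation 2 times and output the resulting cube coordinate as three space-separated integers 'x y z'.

Answer: 12 -18 6

Derivation:
Start: (6, 12, -18)
Step 1: (6, 12, -18) -> (-(-18), -(6), -(12)) = (18, -6, -12)
Step 2: (18, -6, -12) -> (-(-12), -(18), -(-6)) = (12, -18, 6)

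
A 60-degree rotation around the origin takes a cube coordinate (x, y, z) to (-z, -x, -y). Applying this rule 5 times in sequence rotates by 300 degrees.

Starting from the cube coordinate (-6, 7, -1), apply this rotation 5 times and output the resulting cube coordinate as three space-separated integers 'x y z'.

Answer: -7 1 6

Derivation:
Start: (-6, 7, -1)
Step 1: (-6, 7, -1) -> (-(-1), -(-6), -(7)) = (1, 6, -7)
Step 2: (1, 6, -7) -> (-(-7), -(1), -(6)) = (7, -1, -6)
Step 3: (7, -1, -6) -> (-(-6), -(7), -(-1)) = (6, -7, 1)
Step 4: (6, -7, 1) -> (-(1), -(6), -(-7)) = (-1, -6, 7)
Step 5: (-1, -6, 7) -> (-(7), -(-1), -(-6)) = (-7, 1, 6)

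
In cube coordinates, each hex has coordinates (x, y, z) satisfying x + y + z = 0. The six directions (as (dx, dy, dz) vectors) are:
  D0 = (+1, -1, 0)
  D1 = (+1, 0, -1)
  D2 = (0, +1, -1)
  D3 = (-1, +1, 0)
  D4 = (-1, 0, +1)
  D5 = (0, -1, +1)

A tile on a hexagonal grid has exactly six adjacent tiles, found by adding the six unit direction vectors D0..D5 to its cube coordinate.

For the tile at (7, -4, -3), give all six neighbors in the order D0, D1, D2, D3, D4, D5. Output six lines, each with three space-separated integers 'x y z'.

Center: (7, -4, -3). Add each direction:
  D0: (7, -4, -3) + (1, -1, 0) = (8, -5, -3)
  D1: (7, -4, -3) + (1, 0, -1) = (8, -4, -4)
  D2: (7, -4, -3) + (0, 1, -1) = (7, -3, -4)
  D3: (7, -4, -3) + (-1, 1, 0) = (6, -3, -3)
  D4: (7, -4, -3) + (-1, 0, 1) = (6, -4, -2)
  D5: (7, -4, -3) + (0, -1, 1) = (7, -5, -2)

Answer: 8 -5 -3
8 -4 -4
7 -3 -4
6 -3 -3
6 -4 -2
7 -5 -2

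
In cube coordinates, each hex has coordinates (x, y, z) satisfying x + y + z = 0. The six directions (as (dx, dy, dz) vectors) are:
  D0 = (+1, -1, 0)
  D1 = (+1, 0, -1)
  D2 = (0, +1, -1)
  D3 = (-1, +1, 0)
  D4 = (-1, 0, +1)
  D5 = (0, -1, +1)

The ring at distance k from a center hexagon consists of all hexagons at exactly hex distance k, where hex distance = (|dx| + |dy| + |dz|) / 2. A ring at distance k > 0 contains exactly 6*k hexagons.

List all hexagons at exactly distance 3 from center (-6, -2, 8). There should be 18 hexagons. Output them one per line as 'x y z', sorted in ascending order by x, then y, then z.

Answer: -9 -2 11
-9 -1 10
-9 0 9
-9 1 8
-8 -3 11
-8 1 7
-7 -4 11
-7 1 6
-6 -5 11
-6 1 5
-5 -5 10
-5 0 5
-4 -5 9
-4 -1 5
-3 -5 8
-3 -4 7
-3 -3 6
-3 -2 5

Derivation:
Walk ring at distance 3 from (-6, -2, 8):
Start at center + D4*3 = (-9, -2, 11)
  hex 0: (-9, -2, 11)
  hex 1: (-8, -3, 11)
  hex 2: (-7, -4, 11)
  hex 3: (-6, -5, 11)
  hex 4: (-5, -5, 10)
  hex 5: (-4, -5, 9)
  hex 6: (-3, -5, 8)
  hex 7: (-3, -4, 7)
  hex 8: (-3, -3, 6)
  hex 9: (-3, -2, 5)
  hex 10: (-4, -1, 5)
  hex 11: (-5, 0, 5)
  hex 12: (-6, 1, 5)
  hex 13: (-7, 1, 6)
  hex 14: (-8, 1, 7)
  hex 15: (-9, 1, 8)
  hex 16: (-9, 0, 9)
  hex 17: (-9, -1, 10)
Sorted: 18 hexes.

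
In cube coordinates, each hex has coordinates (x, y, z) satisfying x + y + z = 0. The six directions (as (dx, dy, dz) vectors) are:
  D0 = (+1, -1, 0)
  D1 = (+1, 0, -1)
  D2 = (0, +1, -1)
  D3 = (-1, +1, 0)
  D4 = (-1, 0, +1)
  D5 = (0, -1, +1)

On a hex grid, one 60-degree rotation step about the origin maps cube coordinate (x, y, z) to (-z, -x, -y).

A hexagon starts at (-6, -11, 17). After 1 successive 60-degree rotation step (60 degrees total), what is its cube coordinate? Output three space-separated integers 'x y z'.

Start: (-6, -11, 17)
Step 1: (-6, -11, 17) -> (-(17), -(-6), -(-11)) = (-17, 6, 11)

Answer: -17 6 11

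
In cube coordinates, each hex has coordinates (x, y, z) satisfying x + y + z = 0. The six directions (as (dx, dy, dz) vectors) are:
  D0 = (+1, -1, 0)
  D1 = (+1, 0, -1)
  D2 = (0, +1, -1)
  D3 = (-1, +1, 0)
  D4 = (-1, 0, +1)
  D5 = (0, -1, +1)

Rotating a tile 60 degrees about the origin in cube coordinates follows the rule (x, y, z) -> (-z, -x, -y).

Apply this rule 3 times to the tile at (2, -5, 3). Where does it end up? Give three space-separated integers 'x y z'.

Answer: -2 5 -3

Derivation:
Start: (2, -5, 3)
Step 1: (2, -5, 3) -> (-(3), -(2), -(-5)) = (-3, -2, 5)
Step 2: (-3, -2, 5) -> (-(5), -(-3), -(-2)) = (-5, 3, 2)
Step 3: (-5, 3, 2) -> (-(2), -(-5), -(3)) = (-2, 5, -3)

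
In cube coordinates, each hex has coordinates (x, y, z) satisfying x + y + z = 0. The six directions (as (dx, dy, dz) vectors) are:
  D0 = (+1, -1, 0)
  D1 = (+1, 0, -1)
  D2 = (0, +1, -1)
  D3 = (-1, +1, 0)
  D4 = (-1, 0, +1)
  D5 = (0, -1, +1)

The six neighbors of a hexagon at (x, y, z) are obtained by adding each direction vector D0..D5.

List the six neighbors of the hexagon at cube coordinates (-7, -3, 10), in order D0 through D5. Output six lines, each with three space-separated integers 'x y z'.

Answer: -6 -4 10
-6 -3 9
-7 -2 9
-8 -2 10
-8 -3 11
-7 -4 11

Derivation:
Center: (-7, -3, 10). Add each direction:
  D0: (-7, -3, 10) + (1, -1, 0) = (-6, -4, 10)
  D1: (-7, -3, 10) + (1, 0, -1) = (-6, -3, 9)
  D2: (-7, -3, 10) + (0, 1, -1) = (-7, -2, 9)
  D3: (-7, -3, 10) + (-1, 1, 0) = (-8, -2, 10)
  D4: (-7, -3, 10) + (-1, 0, 1) = (-8, -3, 11)
  D5: (-7, -3, 10) + (0, -1, 1) = (-7, -4, 11)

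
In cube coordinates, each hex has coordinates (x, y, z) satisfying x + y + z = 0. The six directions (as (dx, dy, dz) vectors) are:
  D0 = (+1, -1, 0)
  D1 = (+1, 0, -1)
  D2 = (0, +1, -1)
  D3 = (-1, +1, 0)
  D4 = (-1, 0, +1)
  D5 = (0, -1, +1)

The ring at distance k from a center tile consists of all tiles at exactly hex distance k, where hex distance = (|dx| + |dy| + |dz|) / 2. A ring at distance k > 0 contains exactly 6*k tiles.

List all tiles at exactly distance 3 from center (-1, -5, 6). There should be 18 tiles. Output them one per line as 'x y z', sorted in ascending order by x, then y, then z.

Answer: -4 -5 9
-4 -4 8
-4 -3 7
-4 -2 6
-3 -6 9
-3 -2 5
-2 -7 9
-2 -2 4
-1 -8 9
-1 -2 3
0 -8 8
0 -3 3
1 -8 7
1 -4 3
2 -8 6
2 -7 5
2 -6 4
2 -5 3

Derivation:
Walk ring at distance 3 from (-1, -5, 6):
Start at center + D4*3 = (-4, -5, 9)
  hex 0: (-4, -5, 9)
  hex 1: (-3, -6, 9)
  hex 2: (-2, -7, 9)
  hex 3: (-1, -8, 9)
  hex 4: (0, -8, 8)
  hex 5: (1, -8, 7)
  hex 6: (2, -8, 6)
  hex 7: (2, -7, 5)
  hex 8: (2, -6, 4)
  hex 9: (2, -5, 3)
  hex 10: (1, -4, 3)
  hex 11: (0, -3, 3)
  hex 12: (-1, -2, 3)
  hex 13: (-2, -2, 4)
  hex 14: (-3, -2, 5)
  hex 15: (-4, -2, 6)
  hex 16: (-4, -3, 7)
  hex 17: (-4, -4, 8)
Sorted: 18 hexes.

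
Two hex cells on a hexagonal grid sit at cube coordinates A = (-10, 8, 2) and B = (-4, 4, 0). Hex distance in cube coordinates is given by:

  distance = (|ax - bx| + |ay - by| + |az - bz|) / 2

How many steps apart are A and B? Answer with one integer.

|ax - bx| = |-10 - (-4)| = 6
|ay - by| = |8 - 4| = 4
|az - bz| = |2 - 0| = 2
distance = (6 + 4 + 2) / 2 = 12 / 2 = 6

Answer: 6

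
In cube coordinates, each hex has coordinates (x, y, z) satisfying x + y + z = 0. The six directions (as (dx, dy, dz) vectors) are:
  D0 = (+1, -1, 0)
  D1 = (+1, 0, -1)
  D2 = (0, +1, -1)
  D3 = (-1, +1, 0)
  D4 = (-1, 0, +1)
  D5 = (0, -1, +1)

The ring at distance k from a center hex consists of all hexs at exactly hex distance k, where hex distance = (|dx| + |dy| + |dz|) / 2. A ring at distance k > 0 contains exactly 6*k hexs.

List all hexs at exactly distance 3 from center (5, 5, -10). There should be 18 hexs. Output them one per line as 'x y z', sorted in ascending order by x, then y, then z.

Walk ring at distance 3 from (5, 5, -10):
Start at center + D4*3 = (2, 5, -7)
  hex 0: (2, 5, -7)
  hex 1: (3, 4, -7)
  hex 2: (4, 3, -7)
  hex 3: (5, 2, -7)
  hex 4: (6, 2, -8)
  hex 5: (7, 2, -9)
  hex 6: (8, 2, -10)
  hex 7: (8, 3, -11)
  hex 8: (8, 4, -12)
  hex 9: (8, 5, -13)
  hex 10: (7, 6, -13)
  hex 11: (6, 7, -13)
  hex 12: (5, 8, -13)
  hex 13: (4, 8, -12)
  hex 14: (3, 8, -11)
  hex 15: (2, 8, -10)
  hex 16: (2, 7, -9)
  hex 17: (2, 6, -8)
Sorted: 18 hexes.

Answer: 2 5 -7
2 6 -8
2 7 -9
2 8 -10
3 4 -7
3 8 -11
4 3 -7
4 8 -12
5 2 -7
5 8 -13
6 2 -8
6 7 -13
7 2 -9
7 6 -13
8 2 -10
8 3 -11
8 4 -12
8 5 -13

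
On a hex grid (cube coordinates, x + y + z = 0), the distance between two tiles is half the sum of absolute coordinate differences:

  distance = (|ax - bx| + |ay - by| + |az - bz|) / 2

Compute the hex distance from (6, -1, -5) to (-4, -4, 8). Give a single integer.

|ax - bx| = |6 - (-4)| = 10
|ay - by| = |-1 - (-4)| = 3
|az - bz| = |-5 - 8| = 13
distance = (10 + 3 + 13) / 2 = 26 / 2 = 13

Answer: 13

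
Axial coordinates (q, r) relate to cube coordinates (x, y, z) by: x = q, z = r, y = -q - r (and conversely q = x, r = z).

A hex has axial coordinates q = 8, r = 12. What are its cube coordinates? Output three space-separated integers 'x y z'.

Answer: 8 -20 12

Derivation:
x = q = 8
z = r = 12
y = -x - z = -(8) - (12) = -20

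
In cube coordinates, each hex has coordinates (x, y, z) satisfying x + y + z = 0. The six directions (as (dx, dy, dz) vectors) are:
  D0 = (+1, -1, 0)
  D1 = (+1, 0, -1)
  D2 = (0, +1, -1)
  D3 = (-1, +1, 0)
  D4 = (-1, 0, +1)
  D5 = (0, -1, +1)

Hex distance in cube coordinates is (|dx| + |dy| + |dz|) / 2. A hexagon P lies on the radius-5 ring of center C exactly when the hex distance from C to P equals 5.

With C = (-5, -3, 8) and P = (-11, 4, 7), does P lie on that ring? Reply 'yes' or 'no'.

Answer: no

Derivation:
|px - cx| = |-11 - (-5)| = 6
|py - cy| = |4 - (-3)| = 7
|pz - cz| = |7 - 8| = 1
distance = (6+7+1)/2 = 14/2 = 7
radius = 5; distance != radius -> no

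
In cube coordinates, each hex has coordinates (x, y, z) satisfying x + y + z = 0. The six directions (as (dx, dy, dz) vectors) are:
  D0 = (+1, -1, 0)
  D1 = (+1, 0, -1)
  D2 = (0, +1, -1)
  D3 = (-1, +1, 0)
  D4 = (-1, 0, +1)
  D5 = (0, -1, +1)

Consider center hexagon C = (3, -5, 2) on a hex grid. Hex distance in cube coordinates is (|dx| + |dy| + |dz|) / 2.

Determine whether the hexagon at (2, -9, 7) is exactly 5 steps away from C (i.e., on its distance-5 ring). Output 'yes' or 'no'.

|px - cx| = |2 - 3| = 1
|py - cy| = |-9 - (-5)| = 4
|pz - cz| = |7 - 2| = 5
distance = (1+4+5)/2 = 10/2 = 5
radius = 5; distance == radius -> yes

Answer: yes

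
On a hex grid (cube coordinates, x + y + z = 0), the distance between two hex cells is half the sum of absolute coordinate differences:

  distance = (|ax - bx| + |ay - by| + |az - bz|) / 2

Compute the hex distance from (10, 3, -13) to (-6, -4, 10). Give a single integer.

Answer: 23

Derivation:
|ax - bx| = |10 - (-6)| = 16
|ay - by| = |3 - (-4)| = 7
|az - bz| = |-13 - 10| = 23
distance = (16 + 7 + 23) / 2 = 46 / 2 = 23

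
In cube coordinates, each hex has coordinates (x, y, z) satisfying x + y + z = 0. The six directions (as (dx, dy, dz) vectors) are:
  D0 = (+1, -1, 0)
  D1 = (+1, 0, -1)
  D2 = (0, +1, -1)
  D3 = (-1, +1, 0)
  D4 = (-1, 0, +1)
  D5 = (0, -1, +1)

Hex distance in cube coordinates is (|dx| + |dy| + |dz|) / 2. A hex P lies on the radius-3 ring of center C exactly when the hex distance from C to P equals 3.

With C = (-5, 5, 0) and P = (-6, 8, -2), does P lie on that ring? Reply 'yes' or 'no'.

Answer: yes

Derivation:
|px - cx| = |-6 - (-5)| = 1
|py - cy| = |8 - 5| = 3
|pz - cz| = |-2 - 0| = 2
distance = (1+3+2)/2 = 6/2 = 3
radius = 3; distance == radius -> yes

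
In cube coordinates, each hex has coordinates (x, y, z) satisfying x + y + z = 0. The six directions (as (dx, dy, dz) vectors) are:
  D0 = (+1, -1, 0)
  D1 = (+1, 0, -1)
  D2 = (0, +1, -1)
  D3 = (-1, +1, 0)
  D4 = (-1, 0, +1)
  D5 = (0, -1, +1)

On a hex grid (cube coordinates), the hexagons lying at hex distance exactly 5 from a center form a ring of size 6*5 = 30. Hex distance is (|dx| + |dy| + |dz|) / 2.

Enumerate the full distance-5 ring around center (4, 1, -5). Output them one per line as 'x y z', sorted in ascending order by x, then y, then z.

Walk ring at distance 5 from (4, 1, -5):
Start at center + D4*5 = (-1, 1, 0)
  hex 0: (-1, 1, 0)
  hex 1: (0, 0, 0)
  hex 2: (1, -1, 0)
  hex 3: (2, -2, 0)
  hex 4: (3, -3, 0)
  hex 5: (4, -4, 0)
  hex 6: (5, -4, -1)
  hex 7: (6, -4, -2)
  hex 8: (7, -4, -3)
  hex 9: (8, -4, -4)
  hex 10: (9, -4, -5)
  hex 11: (9, -3, -6)
  hex 12: (9, -2, -7)
  hex 13: (9, -1, -8)
  hex 14: (9, 0, -9)
  hex 15: (9, 1, -10)
  hex 16: (8, 2, -10)
  hex 17: (7, 3, -10)
  hex 18: (6, 4, -10)
  hex 19: (5, 5, -10)
  hex 20: (4, 6, -10)
  hex 21: (3, 6, -9)
  hex 22: (2, 6, -8)
  hex 23: (1, 6, -7)
  hex 24: (0, 6, -6)
  hex 25: (-1, 6, -5)
  hex 26: (-1, 5, -4)
  hex 27: (-1, 4, -3)
  hex 28: (-1, 3, -2)
  hex 29: (-1, 2, -1)
Sorted: 30 hexes.

Answer: -1 1 0
-1 2 -1
-1 3 -2
-1 4 -3
-1 5 -4
-1 6 -5
0 0 0
0 6 -6
1 -1 0
1 6 -7
2 -2 0
2 6 -8
3 -3 0
3 6 -9
4 -4 0
4 6 -10
5 -4 -1
5 5 -10
6 -4 -2
6 4 -10
7 -4 -3
7 3 -10
8 -4 -4
8 2 -10
9 -4 -5
9 -3 -6
9 -2 -7
9 -1 -8
9 0 -9
9 1 -10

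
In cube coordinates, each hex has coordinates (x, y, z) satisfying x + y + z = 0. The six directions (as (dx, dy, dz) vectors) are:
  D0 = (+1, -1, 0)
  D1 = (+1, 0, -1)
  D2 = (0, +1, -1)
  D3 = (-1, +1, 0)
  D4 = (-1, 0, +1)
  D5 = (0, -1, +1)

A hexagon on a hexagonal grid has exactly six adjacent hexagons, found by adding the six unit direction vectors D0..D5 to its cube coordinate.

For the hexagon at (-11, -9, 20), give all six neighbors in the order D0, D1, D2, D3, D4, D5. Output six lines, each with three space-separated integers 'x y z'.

Center: (-11, -9, 20). Add each direction:
  D0: (-11, -9, 20) + (1, -1, 0) = (-10, -10, 20)
  D1: (-11, -9, 20) + (1, 0, -1) = (-10, -9, 19)
  D2: (-11, -9, 20) + (0, 1, -1) = (-11, -8, 19)
  D3: (-11, -9, 20) + (-1, 1, 0) = (-12, -8, 20)
  D4: (-11, -9, 20) + (-1, 0, 1) = (-12, -9, 21)
  D5: (-11, -9, 20) + (0, -1, 1) = (-11, -10, 21)

Answer: -10 -10 20
-10 -9 19
-11 -8 19
-12 -8 20
-12 -9 21
-11 -10 21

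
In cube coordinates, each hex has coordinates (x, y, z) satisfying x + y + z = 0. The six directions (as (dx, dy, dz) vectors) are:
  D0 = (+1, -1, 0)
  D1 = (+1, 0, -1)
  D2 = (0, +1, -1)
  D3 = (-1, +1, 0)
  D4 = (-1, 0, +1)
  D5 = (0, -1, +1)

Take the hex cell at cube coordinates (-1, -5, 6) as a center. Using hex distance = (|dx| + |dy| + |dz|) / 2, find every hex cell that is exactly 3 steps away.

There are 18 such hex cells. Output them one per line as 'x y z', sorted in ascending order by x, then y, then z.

Answer: -4 -5 9
-4 -4 8
-4 -3 7
-4 -2 6
-3 -6 9
-3 -2 5
-2 -7 9
-2 -2 4
-1 -8 9
-1 -2 3
0 -8 8
0 -3 3
1 -8 7
1 -4 3
2 -8 6
2 -7 5
2 -6 4
2 -5 3

Derivation:
Walk ring at distance 3 from (-1, -5, 6):
Start at center + D4*3 = (-4, -5, 9)
  hex 0: (-4, -5, 9)
  hex 1: (-3, -6, 9)
  hex 2: (-2, -7, 9)
  hex 3: (-1, -8, 9)
  hex 4: (0, -8, 8)
  hex 5: (1, -8, 7)
  hex 6: (2, -8, 6)
  hex 7: (2, -7, 5)
  hex 8: (2, -6, 4)
  hex 9: (2, -5, 3)
  hex 10: (1, -4, 3)
  hex 11: (0, -3, 3)
  hex 12: (-1, -2, 3)
  hex 13: (-2, -2, 4)
  hex 14: (-3, -2, 5)
  hex 15: (-4, -2, 6)
  hex 16: (-4, -3, 7)
  hex 17: (-4, -4, 8)
Sorted: 18 hexes.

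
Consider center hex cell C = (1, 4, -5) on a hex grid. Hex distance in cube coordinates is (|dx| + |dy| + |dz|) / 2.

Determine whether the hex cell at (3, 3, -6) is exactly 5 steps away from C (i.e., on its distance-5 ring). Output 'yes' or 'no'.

|px - cx| = |3 - 1| = 2
|py - cy| = |3 - 4| = 1
|pz - cz| = |-6 - (-5)| = 1
distance = (2+1+1)/2 = 4/2 = 2
radius = 5; distance != radius -> no

Answer: no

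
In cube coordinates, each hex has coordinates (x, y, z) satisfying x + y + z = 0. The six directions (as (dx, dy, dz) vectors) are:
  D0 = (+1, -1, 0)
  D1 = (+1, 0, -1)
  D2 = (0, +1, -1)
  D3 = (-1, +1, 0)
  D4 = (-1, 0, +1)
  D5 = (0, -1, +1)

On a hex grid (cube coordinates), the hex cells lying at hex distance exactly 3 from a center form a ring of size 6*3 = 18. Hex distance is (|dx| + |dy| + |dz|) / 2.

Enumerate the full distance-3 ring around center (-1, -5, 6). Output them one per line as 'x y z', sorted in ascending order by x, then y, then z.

Answer: -4 -5 9
-4 -4 8
-4 -3 7
-4 -2 6
-3 -6 9
-3 -2 5
-2 -7 9
-2 -2 4
-1 -8 9
-1 -2 3
0 -8 8
0 -3 3
1 -8 7
1 -4 3
2 -8 6
2 -7 5
2 -6 4
2 -5 3

Derivation:
Walk ring at distance 3 from (-1, -5, 6):
Start at center + D4*3 = (-4, -5, 9)
  hex 0: (-4, -5, 9)
  hex 1: (-3, -6, 9)
  hex 2: (-2, -7, 9)
  hex 3: (-1, -8, 9)
  hex 4: (0, -8, 8)
  hex 5: (1, -8, 7)
  hex 6: (2, -8, 6)
  hex 7: (2, -7, 5)
  hex 8: (2, -6, 4)
  hex 9: (2, -5, 3)
  hex 10: (1, -4, 3)
  hex 11: (0, -3, 3)
  hex 12: (-1, -2, 3)
  hex 13: (-2, -2, 4)
  hex 14: (-3, -2, 5)
  hex 15: (-4, -2, 6)
  hex 16: (-4, -3, 7)
  hex 17: (-4, -4, 8)
Sorted: 18 hexes.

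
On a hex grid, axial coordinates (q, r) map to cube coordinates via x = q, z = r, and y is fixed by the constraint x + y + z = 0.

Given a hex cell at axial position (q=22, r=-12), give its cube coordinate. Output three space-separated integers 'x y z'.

x = q = 22
z = r = -12
y = -x - z = -(22) - (-12) = -10

Answer: 22 -10 -12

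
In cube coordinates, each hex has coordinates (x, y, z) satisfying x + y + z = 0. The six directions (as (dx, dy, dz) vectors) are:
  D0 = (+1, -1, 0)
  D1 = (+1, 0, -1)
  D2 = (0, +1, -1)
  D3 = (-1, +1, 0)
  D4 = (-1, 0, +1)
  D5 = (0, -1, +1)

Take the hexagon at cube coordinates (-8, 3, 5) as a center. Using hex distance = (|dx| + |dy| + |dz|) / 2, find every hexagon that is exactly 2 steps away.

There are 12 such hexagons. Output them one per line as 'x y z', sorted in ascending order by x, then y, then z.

Walk ring at distance 2 from (-8, 3, 5):
Start at center + D4*2 = (-10, 3, 7)
  hex 0: (-10, 3, 7)
  hex 1: (-9, 2, 7)
  hex 2: (-8, 1, 7)
  hex 3: (-7, 1, 6)
  hex 4: (-6, 1, 5)
  hex 5: (-6, 2, 4)
  hex 6: (-6, 3, 3)
  hex 7: (-7, 4, 3)
  hex 8: (-8, 5, 3)
  hex 9: (-9, 5, 4)
  hex 10: (-10, 5, 5)
  hex 11: (-10, 4, 6)
Sorted: 12 hexes.

Answer: -10 3 7
-10 4 6
-10 5 5
-9 2 7
-9 5 4
-8 1 7
-8 5 3
-7 1 6
-7 4 3
-6 1 5
-6 2 4
-6 3 3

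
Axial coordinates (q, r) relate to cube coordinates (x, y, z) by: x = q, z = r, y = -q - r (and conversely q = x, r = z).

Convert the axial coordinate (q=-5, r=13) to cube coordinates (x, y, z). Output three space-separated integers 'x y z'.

x = q = -5
z = r = 13
y = -x - z = -(-5) - (13) = -8

Answer: -5 -8 13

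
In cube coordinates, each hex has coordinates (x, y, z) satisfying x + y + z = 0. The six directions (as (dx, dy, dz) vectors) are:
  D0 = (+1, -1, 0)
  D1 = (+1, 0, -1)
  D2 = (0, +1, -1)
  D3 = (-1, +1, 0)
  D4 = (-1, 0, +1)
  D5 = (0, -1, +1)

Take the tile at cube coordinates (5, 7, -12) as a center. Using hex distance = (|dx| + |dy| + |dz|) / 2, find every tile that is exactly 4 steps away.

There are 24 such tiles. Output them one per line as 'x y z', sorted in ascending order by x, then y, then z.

Walk ring at distance 4 from (5, 7, -12):
Start at center + D4*4 = (1, 7, -8)
  hex 0: (1, 7, -8)
  hex 1: (2, 6, -8)
  hex 2: (3, 5, -8)
  hex 3: (4, 4, -8)
  hex 4: (5, 3, -8)
  hex 5: (6, 3, -9)
  hex 6: (7, 3, -10)
  hex 7: (8, 3, -11)
  hex 8: (9, 3, -12)
  hex 9: (9, 4, -13)
  hex 10: (9, 5, -14)
  hex 11: (9, 6, -15)
  hex 12: (9, 7, -16)
  hex 13: (8, 8, -16)
  hex 14: (7, 9, -16)
  hex 15: (6, 10, -16)
  hex 16: (5, 11, -16)
  hex 17: (4, 11, -15)
  hex 18: (3, 11, -14)
  hex 19: (2, 11, -13)
  hex 20: (1, 11, -12)
  hex 21: (1, 10, -11)
  hex 22: (1, 9, -10)
  hex 23: (1, 8, -9)
Sorted: 24 hexes.

Answer: 1 7 -8
1 8 -9
1 9 -10
1 10 -11
1 11 -12
2 6 -8
2 11 -13
3 5 -8
3 11 -14
4 4 -8
4 11 -15
5 3 -8
5 11 -16
6 3 -9
6 10 -16
7 3 -10
7 9 -16
8 3 -11
8 8 -16
9 3 -12
9 4 -13
9 5 -14
9 6 -15
9 7 -16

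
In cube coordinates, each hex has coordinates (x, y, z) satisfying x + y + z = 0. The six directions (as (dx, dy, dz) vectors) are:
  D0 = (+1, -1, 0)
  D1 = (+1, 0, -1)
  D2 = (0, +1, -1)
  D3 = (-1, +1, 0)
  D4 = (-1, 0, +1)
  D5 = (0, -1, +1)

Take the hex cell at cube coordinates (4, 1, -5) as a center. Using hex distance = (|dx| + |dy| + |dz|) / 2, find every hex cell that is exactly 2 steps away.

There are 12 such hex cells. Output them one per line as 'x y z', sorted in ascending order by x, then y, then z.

Answer: 2 1 -3
2 2 -4
2 3 -5
3 0 -3
3 3 -6
4 -1 -3
4 3 -7
5 -1 -4
5 2 -7
6 -1 -5
6 0 -6
6 1 -7

Derivation:
Walk ring at distance 2 from (4, 1, -5):
Start at center + D4*2 = (2, 1, -3)
  hex 0: (2, 1, -3)
  hex 1: (3, 0, -3)
  hex 2: (4, -1, -3)
  hex 3: (5, -1, -4)
  hex 4: (6, -1, -5)
  hex 5: (6, 0, -6)
  hex 6: (6, 1, -7)
  hex 7: (5, 2, -7)
  hex 8: (4, 3, -7)
  hex 9: (3, 3, -6)
  hex 10: (2, 3, -5)
  hex 11: (2, 2, -4)
Sorted: 12 hexes.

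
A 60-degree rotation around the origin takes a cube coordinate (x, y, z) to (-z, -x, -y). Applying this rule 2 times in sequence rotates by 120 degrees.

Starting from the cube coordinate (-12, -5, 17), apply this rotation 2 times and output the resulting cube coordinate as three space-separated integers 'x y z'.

Answer: -5 17 -12

Derivation:
Start: (-12, -5, 17)
Step 1: (-12, -5, 17) -> (-(17), -(-12), -(-5)) = (-17, 12, 5)
Step 2: (-17, 12, 5) -> (-(5), -(-17), -(12)) = (-5, 17, -12)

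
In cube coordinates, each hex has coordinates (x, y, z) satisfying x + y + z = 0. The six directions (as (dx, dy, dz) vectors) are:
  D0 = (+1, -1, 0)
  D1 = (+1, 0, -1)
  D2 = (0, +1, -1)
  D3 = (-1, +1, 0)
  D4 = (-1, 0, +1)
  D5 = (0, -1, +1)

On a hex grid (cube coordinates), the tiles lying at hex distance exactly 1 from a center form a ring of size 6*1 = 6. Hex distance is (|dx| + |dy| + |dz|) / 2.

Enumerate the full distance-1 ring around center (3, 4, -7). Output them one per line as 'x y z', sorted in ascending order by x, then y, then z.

Walk ring at distance 1 from (3, 4, -7):
Start at center + D4*1 = (2, 4, -6)
  hex 0: (2, 4, -6)
  hex 1: (3, 3, -6)
  hex 2: (4, 3, -7)
  hex 3: (4, 4, -8)
  hex 4: (3, 5, -8)
  hex 5: (2, 5, -7)
Sorted: 6 hexes.

Answer: 2 4 -6
2 5 -7
3 3 -6
3 5 -8
4 3 -7
4 4 -8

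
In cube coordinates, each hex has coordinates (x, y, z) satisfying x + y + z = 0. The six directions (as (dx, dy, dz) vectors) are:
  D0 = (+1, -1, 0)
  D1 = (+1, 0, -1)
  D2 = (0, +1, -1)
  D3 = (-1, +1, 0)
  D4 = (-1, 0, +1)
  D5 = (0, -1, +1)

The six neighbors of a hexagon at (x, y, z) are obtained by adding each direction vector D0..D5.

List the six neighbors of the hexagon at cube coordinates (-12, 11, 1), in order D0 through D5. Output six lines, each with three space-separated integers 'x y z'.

Center: (-12, 11, 1). Add each direction:
  D0: (-12, 11, 1) + (1, -1, 0) = (-11, 10, 1)
  D1: (-12, 11, 1) + (1, 0, -1) = (-11, 11, 0)
  D2: (-12, 11, 1) + (0, 1, -1) = (-12, 12, 0)
  D3: (-12, 11, 1) + (-1, 1, 0) = (-13, 12, 1)
  D4: (-12, 11, 1) + (-1, 0, 1) = (-13, 11, 2)
  D5: (-12, 11, 1) + (0, -1, 1) = (-12, 10, 2)

Answer: -11 10 1
-11 11 0
-12 12 0
-13 12 1
-13 11 2
-12 10 2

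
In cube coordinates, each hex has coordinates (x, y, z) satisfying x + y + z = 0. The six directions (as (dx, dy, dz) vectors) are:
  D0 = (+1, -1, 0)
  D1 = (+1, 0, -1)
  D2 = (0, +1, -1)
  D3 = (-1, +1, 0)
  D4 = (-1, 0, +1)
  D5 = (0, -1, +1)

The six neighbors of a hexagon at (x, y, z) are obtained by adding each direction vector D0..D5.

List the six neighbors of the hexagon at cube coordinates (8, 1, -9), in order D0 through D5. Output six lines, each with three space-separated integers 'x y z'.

Center: (8, 1, -9). Add each direction:
  D0: (8, 1, -9) + (1, -1, 0) = (9, 0, -9)
  D1: (8, 1, -9) + (1, 0, -1) = (9, 1, -10)
  D2: (8, 1, -9) + (0, 1, -1) = (8, 2, -10)
  D3: (8, 1, -9) + (-1, 1, 0) = (7, 2, -9)
  D4: (8, 1, -9) + (-1, 0, 1) = (7, 1, -8)
  D5: (8, 1, -9) + (0, -1, 1) = (8, 0, -8)

Answer: 9 0 -9
9 1 -10
8 2 -10
7 2 -9
7 1 -8
8 0 -8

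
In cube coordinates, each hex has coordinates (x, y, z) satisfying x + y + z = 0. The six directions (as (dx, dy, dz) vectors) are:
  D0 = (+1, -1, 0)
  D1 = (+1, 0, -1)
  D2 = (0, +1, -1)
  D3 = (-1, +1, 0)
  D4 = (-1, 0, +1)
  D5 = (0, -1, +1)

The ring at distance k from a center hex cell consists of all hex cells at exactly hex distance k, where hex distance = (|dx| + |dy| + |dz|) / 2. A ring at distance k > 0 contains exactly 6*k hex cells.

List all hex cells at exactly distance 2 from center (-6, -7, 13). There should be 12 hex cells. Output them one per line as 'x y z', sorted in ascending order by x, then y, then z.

Walk ring at distance 2 from (-6, -7, 13):
Start at center + D4*2 = (-8, -7, 15)
  hex 0: (-8, -7, 15)
  hex 1: (-7, -8, 15)
  hex 2: (-6, -9, 15)
  hex 3: (-5, -9, 14)
  hex 4: (-4, -9, 13)
  hex 5: (-4, -8, 12)
  hex 6: (-4, -7, 11)
  hex 7: (-5, -6, 11)
  hex 8: (-6, -5, 11)
  hex 9: (-7, -5, 12)
  hex 10: (-8, -5, 13)
  hex 11: (-8, -6, 14)
Sorted: 12 hexes.

Answer: -8 -7 15
-8 -6 14
-8 -5 13
-7 -8 15
-7 -5 12
-6 -9 15
-6 -5 11
-5 -9 14
-5 -6 11
-4 -9 13
-4 -8 12
-4 -7 11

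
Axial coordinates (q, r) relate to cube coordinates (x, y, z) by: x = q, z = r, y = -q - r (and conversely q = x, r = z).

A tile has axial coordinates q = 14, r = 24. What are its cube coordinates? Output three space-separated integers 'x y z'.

Answer: 14 -38 24

Derivation:
x = q = 14
z = r = 24
y = -x - z = -(14) - (24) = -38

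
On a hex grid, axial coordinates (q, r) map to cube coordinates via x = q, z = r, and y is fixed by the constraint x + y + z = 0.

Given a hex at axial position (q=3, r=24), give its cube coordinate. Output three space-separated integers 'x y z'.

x = q = 3
z = r = 24
y = -x - z = -(3) - (24) = -27

Answer: 3 -27 24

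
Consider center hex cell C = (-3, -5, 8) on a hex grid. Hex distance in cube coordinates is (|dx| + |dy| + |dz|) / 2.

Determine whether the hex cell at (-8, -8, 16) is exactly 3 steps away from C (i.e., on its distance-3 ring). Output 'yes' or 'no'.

Answer: no

Derivation:
|px - cx| = |-8 - (-3)| = 5
|py - cy| = |-8 - (-5)| = 3
|pz - cz| = |16 - 8| = 8
distance = (5+3+8)/2 = 16/2 = 8
radius = 3; distance != radius -> no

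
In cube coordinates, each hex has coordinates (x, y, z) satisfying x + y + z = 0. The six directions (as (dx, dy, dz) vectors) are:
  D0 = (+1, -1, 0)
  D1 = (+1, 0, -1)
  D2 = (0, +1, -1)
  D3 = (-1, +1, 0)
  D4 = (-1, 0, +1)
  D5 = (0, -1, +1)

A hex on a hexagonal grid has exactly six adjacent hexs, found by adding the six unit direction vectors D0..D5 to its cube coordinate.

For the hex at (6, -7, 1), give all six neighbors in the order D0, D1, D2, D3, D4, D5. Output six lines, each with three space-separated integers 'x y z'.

Center: (6, -7, 1). Add each direction:
  D0: (6, -7, 1) + (1, -1, 0) = (7, -8, 1)
  D1: (6, -7, 1) + (1, 0, -1) = (7, -7, 0)
  D2: (6, -7, 1) + (0, 1, -1) = (6, -6, 0)
  D3: (6, -7, 1) + (-1, 1, 0) = (5, -6, 1)
  D4: (6, -7, 1) + (-1, 0, 1) = (5, -7, 2)
  D5: (6, -7, 1) + (0, -1, 1) = (6, -8, 2)

Answer: 7 -8 1
7 -7 0
6 -6 0
5 -6 1
5 -7 2
6 -8 2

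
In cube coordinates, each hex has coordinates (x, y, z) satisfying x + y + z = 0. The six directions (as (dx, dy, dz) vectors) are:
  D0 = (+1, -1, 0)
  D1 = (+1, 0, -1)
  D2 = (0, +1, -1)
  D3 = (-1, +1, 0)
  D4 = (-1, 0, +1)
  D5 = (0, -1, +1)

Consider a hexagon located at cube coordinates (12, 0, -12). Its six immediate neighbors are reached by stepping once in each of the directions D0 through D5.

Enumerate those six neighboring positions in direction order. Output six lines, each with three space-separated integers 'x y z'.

Answer: 13 -1 -12
13 0 -13
12 1 -13
11 1 -12
11 0 -11
12 -1 -11

Derivation:
Center: (12, 0, -12). Add each direction:
  D0: (12, 0, -12) + (1, -1, 0) = (13, -1, -12)
  D1: (12, 0, -12) + (1, 0, -1) = (13, 0, -13)
  D2: (12, 0, -12) + (0, 1, -1) = (12, 1, -13)
  D3: (12, 0, -12) + (-1, 1, 0) = (11, 1, -12)
  D4: (12, 0, -12) + (-1, 0, 1) = (11, 0, -11)
  D5: (12, 0, -12) + (0, -1, 1) = (12, -1, -11)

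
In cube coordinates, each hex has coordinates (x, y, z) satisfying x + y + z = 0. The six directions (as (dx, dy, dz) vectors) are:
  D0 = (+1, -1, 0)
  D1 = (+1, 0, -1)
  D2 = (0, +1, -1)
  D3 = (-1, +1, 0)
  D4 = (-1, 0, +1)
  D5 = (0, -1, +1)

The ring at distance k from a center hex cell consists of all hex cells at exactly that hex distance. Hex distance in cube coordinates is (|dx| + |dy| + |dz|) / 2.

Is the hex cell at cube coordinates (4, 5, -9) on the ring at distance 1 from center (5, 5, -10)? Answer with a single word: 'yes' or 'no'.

|px - cx| = |4 - 5| = 1
|py - cy| = |5 - 5| = 0
|pz - cz| = |-9 - (-10)| = 1
distance = (1+0+1)/2 = 2/2 = 1
radius = 1; distance == radius -> yes

Answer: yes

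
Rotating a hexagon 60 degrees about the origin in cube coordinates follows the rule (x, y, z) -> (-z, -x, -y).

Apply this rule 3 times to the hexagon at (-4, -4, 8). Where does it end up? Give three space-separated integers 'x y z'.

Answer: 4 4 -8

Derivation:
Start: (-4, -4, 8)
Step 1: (-4, -4, 8) -> (-(8), -(-4), -(-4)) = (-8, 4, 4)
Step 2: (-8, 4, 4) -> (-(4), -(-8), -(4)) = (-4, 8, -4)
Step 3: (-4, 8, -4) -> (-(-4), -(-4), -(8)) = (4, 4, -8)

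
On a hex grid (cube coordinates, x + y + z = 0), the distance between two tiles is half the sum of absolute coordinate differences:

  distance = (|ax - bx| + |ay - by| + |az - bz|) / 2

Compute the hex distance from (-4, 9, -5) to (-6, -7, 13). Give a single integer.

|ax - bx| = |-4 - (-6)| = 2
|ay - by| = |9 - (-7)| = 16
|az - bz| = |-5 - 13| = 18
distance = (2 + 16 + 18) / 2 = 36 / 2 = 18

Answer: 18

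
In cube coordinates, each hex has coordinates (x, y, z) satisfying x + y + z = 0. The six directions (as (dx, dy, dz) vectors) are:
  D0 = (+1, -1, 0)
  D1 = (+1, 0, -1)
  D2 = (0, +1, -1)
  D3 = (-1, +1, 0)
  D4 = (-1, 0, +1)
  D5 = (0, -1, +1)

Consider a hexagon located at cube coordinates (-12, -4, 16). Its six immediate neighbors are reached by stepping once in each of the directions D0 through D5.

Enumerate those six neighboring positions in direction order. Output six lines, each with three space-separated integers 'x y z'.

Center: (-12, -4, 16). Add each direction:
  D0: (-12, -4, 16) + (1, -1, 0) = (-11, -5, 16)
  D1: (-12, -4, 16) + (1, 0, -1) = (-11, -4, 15)
  D2: (-12, -4, 16) + (0, 1, -1) = (-12, -3, 15)
  D3: (-12, -4, 16) + (-1, 1, 0) = (-13, -3, 16)
  D4: (-12, -4, 16) + (-1, 0, 1) = (-13, -4, 17)
  D5: (-12, -4, 16) + (0, -1, 1) = (-12, -5, 17)

Answer: -11 -5 16
-11 -4 15
-12 -3 15
-13 -3 16
-13 -4 17
-12 -5 17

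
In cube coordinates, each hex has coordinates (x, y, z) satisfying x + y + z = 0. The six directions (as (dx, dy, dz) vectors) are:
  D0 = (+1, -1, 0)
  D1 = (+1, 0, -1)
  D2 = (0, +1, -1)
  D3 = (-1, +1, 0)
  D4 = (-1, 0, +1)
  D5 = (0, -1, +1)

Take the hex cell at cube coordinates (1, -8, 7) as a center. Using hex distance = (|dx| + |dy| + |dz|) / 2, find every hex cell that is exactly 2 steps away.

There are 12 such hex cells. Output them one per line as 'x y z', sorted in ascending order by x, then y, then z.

Answer: -1 -8 9
-1 -7 8
-1 -6 7
0 -9 9
0 -6 6
1 -10 9
1 -6 5
2 -10 8
2 -7 5
3 -10 7
3 -9 6
3 -8 5

Derivation:
Walk ring at distance 2 from (1, -8, 7):
Start at center + D4*2 = (-1, -8, 9)
  hex 0: (-1, -8, 9)
  hex 1: (0, -9, 9)
  hex 2: (1, -10, 9)
  hex 3: (2, -10, 8)
  hex 4: (3, -10, 7)
  hex 5: (3, -9, 6)
  hex 6: (3, -8, 5)
  hex 7: (2, -7, 5)
  hex 8: (1, -6, 5)
  hex 9: (0, -6, 6)
  hex 10: (-1, -6, 7)
  hex 11: (-1, -7, 8)
Sorted: 12 hexes.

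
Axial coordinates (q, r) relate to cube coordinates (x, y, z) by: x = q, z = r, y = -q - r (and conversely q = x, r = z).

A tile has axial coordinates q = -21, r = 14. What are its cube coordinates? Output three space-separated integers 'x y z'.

Answer: -21 7 14

Derivation:
x = q = -21
z = r = 14
y = -x - z = -(-21) - (14) = 7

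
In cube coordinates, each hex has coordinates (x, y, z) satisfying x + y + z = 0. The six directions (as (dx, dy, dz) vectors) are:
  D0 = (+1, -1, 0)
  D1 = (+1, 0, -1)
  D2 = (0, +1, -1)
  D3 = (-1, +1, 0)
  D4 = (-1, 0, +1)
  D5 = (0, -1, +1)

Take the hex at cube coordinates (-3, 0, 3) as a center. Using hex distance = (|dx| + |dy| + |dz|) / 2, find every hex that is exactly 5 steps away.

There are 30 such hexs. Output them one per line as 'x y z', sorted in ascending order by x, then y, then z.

Answer: -8 0 8
-8 1 7
-8 2 6
-8 3 5
-8 4 4
-8 5 3
-7 -1 8
-7 5 2
-6 -2 8
-6 5 1
-5 -3 8
-5 5 0
-4 -4 8
-4 5 -1
-3 -5 8
-3 5 -2
-2 -5 7
-2 4 -2
-1 -5 6
-1 3 -2
0 -5 5
0 2 -2
1 -5 4
1 1 -2
2 -5 3
2 -4 2
2 -3 1
2 -2 0
2 -1 -1
2 0 -2

Derivation:
Walk ring at distance 5 from (-3, 0, 3):
Start at center + D4*5 = (-8, 0, 8)
  hex 0: (-8, 0, 8)
  hex 1: (-7, -1, 8)
  hex 2: (-6, -2, 8)
  hex 3: (-5, -3, 8)
  hex 4: (-4, -4, 8)
  hex 5: (-3, -5, 8)
  hex 6: (-2, -5, 7)
  hex 7: (-1, -5, 6)
  hex 8: (0, -5, 5)
  hex 9: (1, -5, 4)
  hex 10: (2, -5, 3)
  hex 11: (2, -4, 2)
  hex 12: (2, -3, 1)
  hex 13: (2, -2, 0)
  hex 14: (2, -1, -1)
  hex 15: (2, 0, -2)
  hex 16: (1, 1, -2)
  hex 17: (0, 2, -2)
  hex 18: (-1, 3, -2)
  hex 19: (-2, 4, -2)
  hex 20: (-3, 5, -2)
  hex 21: (-4, 5, -1)
  hex 22: (-5, 5, 0)
  hex 23: (-6, 5, 1)
  hex 24: (-7, 5, 2)
  hex 25: (-8, 5, 3)
  hex 26: (-8, 4, 4)
  hex 27: (-8, 3, 5)
  hex 28: (-8, 2, 6)
  hex 29: (-8, 1, 7)
Sorted: 30 hexes.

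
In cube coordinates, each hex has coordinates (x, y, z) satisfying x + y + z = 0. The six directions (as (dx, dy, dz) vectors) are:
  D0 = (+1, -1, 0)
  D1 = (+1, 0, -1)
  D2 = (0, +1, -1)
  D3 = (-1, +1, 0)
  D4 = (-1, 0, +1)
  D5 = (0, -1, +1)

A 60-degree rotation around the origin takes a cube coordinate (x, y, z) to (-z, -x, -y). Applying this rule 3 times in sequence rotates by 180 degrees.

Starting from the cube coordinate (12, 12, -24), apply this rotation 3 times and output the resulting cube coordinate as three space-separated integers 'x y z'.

Answer: -12 -12 24

Derivation:
Start: (12, 12, -24)
Step 1: (12, 12, -24) -> (-(-24), -(12), -(12)) = (24, -12, -12)
Step 2: (24, -12, -12) -> (-(-12), -(24), -(-12)) = (12, -24, 12)
Step 3: (12, -24, 12) -> (-(12), -(12), -(-24)) = (-12, -12, 24)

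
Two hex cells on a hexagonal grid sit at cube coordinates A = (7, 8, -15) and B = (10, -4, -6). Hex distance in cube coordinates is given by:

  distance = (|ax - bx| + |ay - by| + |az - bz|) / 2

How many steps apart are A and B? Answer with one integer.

|ax - bx| = |7 - 10| = 3
|ay - by| = |8 - (-4)| = 12
|az - bz| = |-15 - (-6)| = 9
distance = (3 + 12 + 9) / 2 = 24 / 2 = 12

Answer: 12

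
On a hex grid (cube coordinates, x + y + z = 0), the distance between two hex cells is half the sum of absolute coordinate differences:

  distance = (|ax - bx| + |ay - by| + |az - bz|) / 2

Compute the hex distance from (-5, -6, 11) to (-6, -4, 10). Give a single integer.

|ax - bx| = |-5 - (-6)| = 1
|ay - by| = |-6 - (-4)| = 2
|az - bz| = |11 - 10| = 1
distance = (1 + 2 + 1) / 2 = 4 / 2 = 2

Answer: 2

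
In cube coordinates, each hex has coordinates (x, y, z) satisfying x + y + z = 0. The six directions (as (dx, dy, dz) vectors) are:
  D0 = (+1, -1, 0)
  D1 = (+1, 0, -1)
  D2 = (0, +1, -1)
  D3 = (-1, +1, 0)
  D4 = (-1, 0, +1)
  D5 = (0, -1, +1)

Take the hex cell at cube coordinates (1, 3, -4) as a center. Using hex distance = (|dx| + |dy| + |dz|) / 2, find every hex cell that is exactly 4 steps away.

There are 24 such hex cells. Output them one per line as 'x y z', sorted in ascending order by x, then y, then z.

Answer: -3 3 0
-3 4 -1
-3 5 -2
-3 6 -3
-3 7 -4
-2 2 0
-2 7 -5
-1 1 0
-1 7 -6
0 0 0
0 7 -7
1 -1 0
1 7 -8
2 -1 -1
2 6 -8
3 -1 -2
3 5 -8
4 -1 -3
4 4 -8
5 -1 -4
5 0 -5
5 1 -6
5 2 -7
5 3 -8

Derivation:
Walk ring at distance 4 from (1, 3, -4):
Start at center + D4*4 = (-3, 3, 0)
  hex 0: (-3, 3, 0)
  hex 1: (-2, 2, 0)
  hex 2: (-1, 1, 0)
  hex 3: (0, 0, 0)
  hex 4: (1, -1, 0)
  hex 5: (2, -1, -1)
  hex 6: (3, -1, -2)
  hex 7: (4, -1, -3)
  hex 8: (5, -1, -4)
  hex 9: (5, 0, -5)
  hex 10: (5, 1, -6)
  hex 11: (5, 2, -7)
  hex 12: (5, 3, -8)
  hex 13: (4, 4, -8)
  hex 14: (3, 5, -8)
  hex 15: (2, 6, -8)
  hex 16: (1, 7, -8)
  hex 17: (0, 7, -7)
  hex 18: (-1, 7, -6)
  hex 19: (-2, 7, -5)
  hex 20: (-3, 7, -4)
  hex 21: (-3, 6, -3)
  hex 22: (-3, 5, -2)
  hex 23: (-3, 4, -1)
Sorted: 24 hexes.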